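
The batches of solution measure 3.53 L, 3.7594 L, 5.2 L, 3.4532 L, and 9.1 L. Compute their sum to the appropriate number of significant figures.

25.0 L

3.53 L + 3.7594 L + 5.2 L + 3.4532 L + 9.1 L = 25.0426 L.
Addition/subtraction keeps the fewest decimal places: 3.53 → 2 decimal places, 3.7594 → 4 decimal places, 5.2 → 1 decimal place, 3.4532 → 4 decimal places, 9.1 → 1 decimal place; limit is 1.
Rounded to 1 decimal place: 25.0 L.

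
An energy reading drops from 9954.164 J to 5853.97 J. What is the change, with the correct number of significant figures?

9954.164 J − 5853.97 J = 4100.194 J.
Addition/subtraction keeps the fewest decimal places: 9954.164 → 3 decimal places, 5853.97 → 2 decimal places; limit is 2.
Rounded to 2 decimal places: 4100.19 J.

4100.19 J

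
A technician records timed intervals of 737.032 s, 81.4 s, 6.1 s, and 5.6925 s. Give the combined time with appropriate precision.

737.032 s + 81.4 s + 6.1 s + 5.6925 s = 830.2245 s.
Addition/subtraction keeps the fewest decimal places: 737.032 → 3 decimal places, 81.4 → 1 decimal place, 6.1 → 1 decimal place, 5.6925 → 4 decimal places; limit is 1.
Rounded to 1 decimal place: 830.2 s.

830.2 s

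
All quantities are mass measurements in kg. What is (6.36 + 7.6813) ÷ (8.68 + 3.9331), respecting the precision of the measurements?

6.36 + 7.6813 = 14.0413, limited to 2 d.p. → 4 s.f.; 8.68 + 3.9331 = 12.6131, limited to 2 d.p. → 4 s.f.
Carrying full precision, 14.0413 ÷ 12.6131 = 1.11323148155…; keep min(4, 4) = 4 s.f.
Rounded to 4 significant figures: 1.113.

1.113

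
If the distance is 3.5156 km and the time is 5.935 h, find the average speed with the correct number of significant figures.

average speed = 3.5156 km ÷ 5.935 h = 0.592350463353… km/h.
3.5156 has 5 significant figures; 5.935 has 4.
Division/multiplication keeps the fewest: 4 significant figures.
Rounded: 5.924 × 10⁻¹ km/h.

5.924 × 10⁻¹ km/h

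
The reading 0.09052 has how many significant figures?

4

0.09052: leading zeros are not significant; zeros between nonzero digits are significant.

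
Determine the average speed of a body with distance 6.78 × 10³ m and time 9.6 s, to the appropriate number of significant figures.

average speed = 6.78 × 10³ m ÷ 9.6 s = 706.25 m/s.
6.78 × 10³ has 3 significant figures; 9.6 has 2.
Division/multiplication keeps the fewest: 2 significant figures.
Rounded: 7.1 × 10² m/s.

7.1 × 10² m/s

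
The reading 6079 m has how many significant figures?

6079: zeros between nonzero digits are significant.

4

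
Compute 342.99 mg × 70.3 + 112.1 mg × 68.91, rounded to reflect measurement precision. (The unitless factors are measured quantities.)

3.18 × 10^4 mg

342.99 × 70.3 = 24112.197 → 2.41 × 10^4 mg (3 s.f., last digit at the 10^2 place).
112.1 × 68.91 = 7724.811 → 7725 mg (4 s.f., last digit at the 10^0 place).
Sum: 31837.008 mg; keep the coarser place, 10^2.
Result: 3.18 × 10^4 mg.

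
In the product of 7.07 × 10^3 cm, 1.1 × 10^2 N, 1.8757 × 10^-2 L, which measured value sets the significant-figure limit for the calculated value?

7.07 × 10^3 cm → 3 s.f.; 1.1 × 10^2 N → 2 s.f.; 1.8757 × 10^-2 L → 5 s.f.
The fewest is 2 significant figures, from 1.1 × 10^2 N.

1.1 × 10^2 N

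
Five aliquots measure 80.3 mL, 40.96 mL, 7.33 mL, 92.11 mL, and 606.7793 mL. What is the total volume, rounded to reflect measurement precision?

827.5 mL

80.3 mL + 40.96 mL + 7.33 mL + 92.11 mL + 606.7793 mL = 827.4793 mL.
Addition/subtraction keeps the fewest decimal places: 80.3 → 1 decimal place, 40.96 → 2 decimal places, 7.33 → 2 decimal places, 92.11 → 2 decimal places, 606.7793 → 4 decimal places; limit is 1.
Rounded to 1 decimal place: 827.5 mL.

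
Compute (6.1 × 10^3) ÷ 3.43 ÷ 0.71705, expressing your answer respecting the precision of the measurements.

(6.1 × 10^3) ÷ 3.43 ÷ 0.71705 = 2480.19755383…
Multiplication/division keeps the fewest significant figures: 6.1 × 10^3 → 2 s.f., 3.43 → 3 s.f., 0.71705 → 5 s.f.; limit is 2.
Rounded to 2 significant figures: 2.5 × 10^3.

2.5 × 10^3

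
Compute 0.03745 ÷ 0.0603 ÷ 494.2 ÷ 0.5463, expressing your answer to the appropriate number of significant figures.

0.03745 ÷ 0.0603 ÷ 494.2 ÷ 0.5463 = 0.00230038521855…
Multiplication/division keeps the fewest significant figures: 0.03745 → 4 s.f., 0.0603 → 3 s.f., 494.2 → 4 s.f., 0.5463 → 4 s.f.; limit is 3.
Rounded to 3 significant figures: 0.00230.

0.00230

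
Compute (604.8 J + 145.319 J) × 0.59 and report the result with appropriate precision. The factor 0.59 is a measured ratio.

604.8 J + 145.319 J = 750.119 J; the sum is limited to 1 decimal place (4 s.f.).
Carrying full precision, 750.119 × 0.59 = 442.57021 J; 0.59 has 2 s.f., so the result keeps min(4, 2) = 2 s.f.
Rounded to 2 significant figures: 4.4 × 10^2 J.

4.4 × 10^2 J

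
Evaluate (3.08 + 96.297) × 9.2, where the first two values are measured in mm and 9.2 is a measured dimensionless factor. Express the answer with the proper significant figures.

3.08 mm + 96.297 mm = 99.377 mm; the sum is limited to 2 decimal places (4 s.f.).
Carrying full precision, 99.377 × 9.2 = 914.2684 mm; 9.2 has 2 s.f., so the result keeps min(4, 2) = 2 s.f.
Rounded to 2 significant figures: 9.1 × 10² mm.

9.1 × 10² mm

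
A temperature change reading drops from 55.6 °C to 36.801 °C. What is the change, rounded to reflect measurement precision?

18.8 °C

55.6 °C − 36.801 °C = 18.799 °C.
Addition/subtraction keeps the fewest decimal places: 55.6 → 1 decimal place, 36.801 → 3 decimal places; limit is 1.
Rounded to 1 decimal place: 18.8 °C.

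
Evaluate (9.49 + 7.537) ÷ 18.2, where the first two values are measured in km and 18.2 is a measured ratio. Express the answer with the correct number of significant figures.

9.49 km + 7.537 km = 17.027 km; the sum is limited to 2 decimal places (4 s.f.).
Carrying full precision, 17.027 ÷ 18.2 = 0.935549450549… km; 18.2 has 3 s.f., so the result keeps min(4, 3) = 3 s.f.
Rounded to 3 significant figures: 0.936 km.

0.936 km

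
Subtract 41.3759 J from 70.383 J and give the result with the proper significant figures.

29.007 J

70.383 J − 41.3759 J = 29.0071 J.
Addition/subtraction keeps the fewest decimal places: 70.383 → 3 decimal places, 41.3759 → 4 decimal places; limit is 3.
Rounded to 3 decimal places: 29.007 J.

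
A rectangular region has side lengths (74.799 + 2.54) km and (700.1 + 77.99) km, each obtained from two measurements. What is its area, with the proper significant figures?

6.018 × 10^4 km²

74.799 + 2.54 = 77.339, limited to 2 d.p. → 4 s.f.; 700.1 + 77.99 = 778.09, limited to 1 d.p. → 4 s.f.
Carrying full precision, 77.339 × 778.09 = 60176.70251; keep min(4, 4) = 4 s.f.
Rounded to 4 significant figures: 6.018 × 10^4 km².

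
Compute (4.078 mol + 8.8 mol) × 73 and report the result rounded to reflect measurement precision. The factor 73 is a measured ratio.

9.4 × 10^2 mol

4.078 mol + 8.8 mol = 12.878 mol; the sum is limited to 1 decimal place (3 s.f.).
Carrying full precision, 12.878 × 73 = 940.094 mol; 73 has 2 s.f., so the result keeps min(3, 2) = 2 s.f.
Rounded to 2 significant figures: 9.4 × 10^2 mol.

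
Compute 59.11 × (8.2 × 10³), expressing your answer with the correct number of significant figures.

4.8 × 10⁵

59.11 × (8.2 × 10³) = 484702
Multiplication/division keeps the fewest significant figures: 59.11 → 4 s.f., 8.2 × 10³ → 2 s.f.; limit is 2.
Rounded to 2 significant figures: 4.8 × 10⁵.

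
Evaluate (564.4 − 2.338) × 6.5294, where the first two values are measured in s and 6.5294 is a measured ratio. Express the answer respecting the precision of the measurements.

564.4 s − 2.338 s = 562.062 s; the difference is limited to 1 decimal place (4 s.f.).
Carrying full precision, 562.062 × 6.5294 = 3669.9276228 s; 6.5294 has 5 s.f., so the result keeps min(4, 5) = 4 s.f.
Rounded to 4 significant figures: 3.670 × 10^3 s.

3.670 × 10^3 s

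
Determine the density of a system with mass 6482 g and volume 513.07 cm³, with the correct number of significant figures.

12.63 g/cm³

density = 6482 g ÷ 513.07 cm³ = 12.6337536788… g/cm³.
6482 has 4 significant figures; 513.07 has 5.
Division/multiplication keeps the fewest: 4 significant figures.
Rounded: 12.63 g/cm³.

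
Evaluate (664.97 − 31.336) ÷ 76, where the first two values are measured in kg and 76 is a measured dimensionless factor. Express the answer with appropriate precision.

8.3 kg

664.97 kg − 31.336 kg = 633.634 kg; the difference is limited to 2 decimal places (5 s.f.).
Carrying full precision, 633.634 ÷ 76 = 8.33728947368… kg; 76 has 2 s.f., so the result keeps min(5, 2) = 2 s.f.
Rounded to 2 significant figures: 8.3 kg.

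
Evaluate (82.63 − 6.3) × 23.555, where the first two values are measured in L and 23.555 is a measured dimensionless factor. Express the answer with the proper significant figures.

82.63 L − 6.3 L = 76.33 L; the difference is limited to 1 decimal place (3 s.f.).
Carrying full precision, 76.33 × 23.555 = 1797.95315 L; 23.555 has 5 s.f., so the result keeps min(3, 5) = 3 s.f.
Rounded to 3 significant figures: 1.80 × 10^3 L.

1.80 × 10^3 L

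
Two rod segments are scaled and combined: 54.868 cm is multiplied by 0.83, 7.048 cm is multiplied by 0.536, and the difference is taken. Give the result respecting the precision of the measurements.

54.868 × 0.83 = 45.54044 → 46 cm (2 s.f., last digit at the 10^0 place).
7.048 × 0.536 = 3.777728 → 3.78 cm (3 s.f., last digit at the 10^-2 place).
Difference: 41.762712 cm; keep the coarser place, 10^0.
Result: 42 cm.

42 cm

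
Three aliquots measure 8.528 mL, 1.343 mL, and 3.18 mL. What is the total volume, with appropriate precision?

8.528 mL + 1.343 mL + 3.18 mL = 13.051 mL.
Addition/subtraction keeps the fewest decimal places: 8.528 → 3 decimal places, 1.343 → 3 decimal places, 3.18 → 2 decimal places; limit is 2.
Rounded to 2 decimal places: 13.05 mL.

13.05 mL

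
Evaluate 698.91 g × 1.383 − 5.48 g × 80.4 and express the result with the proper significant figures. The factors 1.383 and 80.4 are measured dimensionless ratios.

698.91 × 1.383 = 966.59253 → 9.666 × 10^2 g (4 s.f., last digit at the 10^-1 place).
5.48 × 80.4 = 440.592 → 441 g (3 s.f., last digit at the 10^0 place).
Difference: 526.00053 g; keep the coarser place, 10^0.
Result: 526 g.

526 g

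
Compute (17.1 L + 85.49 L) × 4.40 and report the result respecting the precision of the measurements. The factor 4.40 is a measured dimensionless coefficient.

17.1 L + 85.49 L = 102.59 L; the sum is limited to 1 decimal place (4 s.f.).
Carrying full precision, 102.59 × 4.40 = 451.396 L; 4.40 has 3 s.f., so the result keeps min(4, 3) = 3 s.f.
Rounded to 3 significant figures: 4.51 × 10^2 L.

4.51 × 10^2 L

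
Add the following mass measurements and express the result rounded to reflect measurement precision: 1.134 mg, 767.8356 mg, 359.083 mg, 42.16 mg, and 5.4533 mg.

1.134 mg + 767.8356 mg + 359.083 mg + 42.16 mg + 5.4533 mg = 1175.6659 mg.
Addition/subtraction keeps the fewest decimal places: 1.134 → 3 decimal places, 767.8356 → 4 decimal places, 359.083 → 3 decimal places, 42.16 → 2 decimal places, 5.4533 → 4 decimal places; limit is 2.
Rounded to 2 decimal places: 1175.67 mg.

1175.67 mg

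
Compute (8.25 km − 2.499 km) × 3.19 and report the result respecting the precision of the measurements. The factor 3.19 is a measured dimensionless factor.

8.25 km − 2.499 km = 5.751 km; the difference is limited to 2 decimal places (3 s.f.).
Carrying full precision, 5.751 × 3.19 = 18.34569 km; 3.19 has 3 s.f., so the result keeps min(3, 3) = 3 s.f.
Rounded to 3 significant figures: 18.3 km.

18.3 km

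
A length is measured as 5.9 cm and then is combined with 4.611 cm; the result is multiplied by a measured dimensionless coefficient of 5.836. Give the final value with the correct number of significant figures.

5.9 cm + 4.611 cm = 10.511 cm; the sum is limited to 1 decimal place (3 s.f.).
Carrying full precision, 10.511 × 5.836 = 61.342196 cm; 5.836 has 4 s.f., so the result keeps min(3, 4) = 3 s.f.
Rounded to 3 significant figures: 61.3 cm.

61.3 cm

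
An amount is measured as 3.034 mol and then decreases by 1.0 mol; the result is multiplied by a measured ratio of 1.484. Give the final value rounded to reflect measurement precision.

3.034 mol − 1.0 mol = 2.034 mol; the difference is limited to 1 decimal place (2 s.f.).
Carrying full precision, 2.034 × 1.484 = 3.018456 mol; 1.484 has 4 s.f., so the result keeps min(2, 4) = 2 s.f.
Rounded to 2 significant figures: 3.0 mol.

3.0 mol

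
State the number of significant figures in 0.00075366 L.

0.00075366: leading zeros are not significant.

5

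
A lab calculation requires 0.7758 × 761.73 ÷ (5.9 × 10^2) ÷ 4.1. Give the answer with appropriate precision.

2.4 × 10^-1

0.7758 × 761.73 ÷ (5.9 × 10^2) ÷ 4.1 = 0.244295218685…
Multiplication/division keeps the fewest significant figures: 0.7758 → 4 s.f., 761.73 → 5 s.f., 5.9 × 10^2 → 2 s.f., 4.1 → 2 s.f.; limit is 2.
Rounded to 2 significant figures: 2.4 × 10^-1.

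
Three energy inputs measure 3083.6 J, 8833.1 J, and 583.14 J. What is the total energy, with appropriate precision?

12499.8 J

3083.6 J + 8833.1 J + 583.14 J = 12499.84 J.
Addition/subtraction keeps the fewest decimal places: 3083.6 → 1 decimal place, 8833.1 → 1 decimal place, 583.14 → 2 decimal places; limit is 1.
Rounded to 1 decimal place: 12499.8 J.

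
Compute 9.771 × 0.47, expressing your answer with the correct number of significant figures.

9.771 × 0.47 = 4.59237
Multiplication/division keeps the fewest significant figures: 9.771 → 4 s.f., 0.47 → 2 s.f.; limit is 2.
Rounded to 2 significant figures: 4.6.

4.6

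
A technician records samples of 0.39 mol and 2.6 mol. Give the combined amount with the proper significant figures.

0.39 mol + 2.6 mol = 2.99 mol.
Addition/subtraction keeps the fewest decimal places: 0.39 → 2 decimal places, 2.6 → 1 decimal place; limit is 1.
Rounded to 1 decimal place: 3.0 mol.

3.0 mol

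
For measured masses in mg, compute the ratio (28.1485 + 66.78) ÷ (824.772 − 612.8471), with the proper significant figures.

0.4479

28.1485 + 66.78 = 94.9285, limited to 2 d.p. → 4 s.f.; 824.772 − 612.8471 = 211.9249, limited to 3 d.p. → 6 s.f.
Carrying full precision, 94.9285 ÷ 211.9249 = 0.447934622123…; keep min(4, 6) = 4 s.f.
Rounded to 4 significant figures: 0.4479.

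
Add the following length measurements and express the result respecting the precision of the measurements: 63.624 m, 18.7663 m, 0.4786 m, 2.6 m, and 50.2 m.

63.624 m + 18.7663 m + 0.4786 m + 2.6 m + 50.2 m = 135.6689 m.
Addition/subtraction keeps the fewest decimal places: 63.624 → 3 decimal places, 18.7663 → 4 decimal places, 0.4786 → 4 decimal places, 2.6 → 1 decimal place, 50.2 → 1 decimal place; limit is 1.
Rounded to 1 decimal place: 135.7 m.

135.7 m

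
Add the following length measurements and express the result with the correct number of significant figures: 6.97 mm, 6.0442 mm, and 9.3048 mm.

22.32 mm

6.97 mm + 6.0442 mm + 9.3048 mm = 22.3190 mm.
Addition/subtraction keeps the fewest decimal places: 6.97 → 2 decimal places, 6.0442 → 4 decimal places, 9.3048 → 4 decimal places; limit is 2.
Rounded to 2 decimal places: 22.32 mm.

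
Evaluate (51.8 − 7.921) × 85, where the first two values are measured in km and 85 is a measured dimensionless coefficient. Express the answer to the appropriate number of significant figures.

51.8 km − 7.921 km = 43.879 km; the difference is limited to 1 decimal place (3 s.f.).
Carrying full precision, 43.879 × 85 = 3729.715 km; 85 has 2 s.f., so the result keeps min(3, 2) = 2 s.f.
Rounded to 2 significant figures: 3.7 × 10^3 km.

3.7 × 10^3 km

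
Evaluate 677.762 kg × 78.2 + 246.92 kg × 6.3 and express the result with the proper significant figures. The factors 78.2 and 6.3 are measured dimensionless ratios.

677.762 × 78.2 = 53000.9884 → 5.30 × 10⁴ kg (3 s.f., last digit at the 10^2 place).
246.92 × 6.3 = 1555.596 → 1.6 × 10³ kg (2 s.f., last digit at the 10^2 place).
Sum: 54556.5844 kg; keep the coarser place, 10^2.
Result: 5.46 × 10⁴ kg.

5.46 × 10⁴ kg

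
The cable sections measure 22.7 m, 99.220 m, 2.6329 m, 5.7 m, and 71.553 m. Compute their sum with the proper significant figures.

201.8 m

22.7 m + 99.220 m + 2.6329 m + 5.7 m + 71.553 m = 201.8059 m.
Addition/subtraction keeps the fewest decimal places: 22.7 → 1 decimal place, 99.220 → 3 decimal places, 2.6329 → 4 decimal places, 5.7 → 1 decimal place, 71.553 → 3 decimal places; limit is 1.
Rounded to 1 decimal place: 201.8 m.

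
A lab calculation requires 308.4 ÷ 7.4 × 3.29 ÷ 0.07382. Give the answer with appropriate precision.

308.4 ÷ 7.4 × 3.29 ÷ 0.07382 = 1857.39600343…
Multiplication/division keeps the fewest significant figures: 308.4 → 4 s.f., 7.4 → 2 s.f., 3.29 → 3 s.f., 0.07382 → 4 s.f.; limit is 2.
Rounded to 2 significant figures: 1.9 × 10^3.

1.9 × 10^3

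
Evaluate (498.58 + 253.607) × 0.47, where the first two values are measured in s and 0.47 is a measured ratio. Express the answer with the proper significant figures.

3.5 × 10^2 s

498.58 s + 253.607 s = 752.187 s; the sum is limited to 2 decimal places (5 s.f.).
Carrying full precision, 752.187 × 0.47 = 353.52789 s; 0.47 has 2 s.f., so the result keeps min(5, 2) = 2 s.f.
Rounded to 2 significant figures: 3.5 × 10^2 s.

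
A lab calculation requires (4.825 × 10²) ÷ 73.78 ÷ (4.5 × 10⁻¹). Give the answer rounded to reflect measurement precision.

15

(4.825 × 10²) ÷ 73.78 ÷ (4.5 × 10⁻¹) = 14.5326947983…
Multiplication/division keeps the fewest significant figures: 4.825 × 10² → 4 s.f., 73.78 → 4 s.f., 4.5 × 10⁻¹ → 2 s.f.; limit is 2.
Rounded to 2 significant figures: 15.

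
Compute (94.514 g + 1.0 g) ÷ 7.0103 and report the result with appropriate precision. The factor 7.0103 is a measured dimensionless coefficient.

94.514 g + 1.0 g = 95.514 g; the sum is limited to 1 decimal place (3 s.f.).
Carrying full precision, 95.514 ÷ 7.0103 = 13.6248092093… g; 7.0103 has 5 s.f., so the result keeps min(3, 5) = 3 s.f.
Rounded to 3 significant figures: 13.6 g.

13.6 g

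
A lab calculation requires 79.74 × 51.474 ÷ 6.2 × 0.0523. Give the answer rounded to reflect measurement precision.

35

79.74 × 51.474 ÷ 6.2 × 0.0523 = 34.6237536368…
Multiplication/division keeps the fewest significant figures: 79.74 → 4 s.f., 51.474 → 5 s.f., 6.2 → 2 s.f., 0.0523 → 3 s.f.; limit is 2.
Rounded to 2 significant figures: 35.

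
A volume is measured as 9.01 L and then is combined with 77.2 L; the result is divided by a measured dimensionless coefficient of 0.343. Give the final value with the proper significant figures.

251 L

9.01 L + 77.2 L = 86.21 L; the sum is limited to 1 decimal place (3 s.f.).
Carrying full precision, 86.21 ÷ 0.343 = 251.341107872… L; 0.343 has 3 s.f., so the result keeps min(3, 3) = 3 s.f.
Rounded to 3 significant figures: 251 L.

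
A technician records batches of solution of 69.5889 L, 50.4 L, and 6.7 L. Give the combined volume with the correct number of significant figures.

69.5889 L + 50.4 L + 6.7 L = 126.6889 L.
Addition/subtraction keeps the fewest decimal places: 69.5889 → 4 decimal places, 50.4 → 1 decimal place, 6.7 → 1 decimal place; limit is 1.
Rounded to 1 decimal place: 126.7 L.

126.7 L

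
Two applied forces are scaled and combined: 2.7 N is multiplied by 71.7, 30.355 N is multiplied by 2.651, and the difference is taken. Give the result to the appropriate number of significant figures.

2.7 × 71.7 = 193.59 → 1.9 × 10^2 N (2 s.f., last digit at the 10^1 place).
30.355 × 2.651 = 80.471105 → 80.47 N (4 s.f., last digit at the 10^-2 place).
Difference: 113.118895 N; keep the coarser place, 10^1.
Result: 1.1 × 10^2 N.

1.1 × 10^2 N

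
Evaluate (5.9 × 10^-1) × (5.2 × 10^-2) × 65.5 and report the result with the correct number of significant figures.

(5.9 × 10^-1) × (5.2 × 10^-2) × 65.5 = 2.00954
Multiplication/division keeps the fewest significant figures: 5.9 × 10^-1 → 2 s.f., 5.2 × 10^-2 → 2 s.f., 65.5 → 3 s.f.; limit is 2.
Rounded to 2 significant figures: 2.0.

2.0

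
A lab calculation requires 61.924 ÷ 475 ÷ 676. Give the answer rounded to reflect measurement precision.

1.93 × 10⁻⁴

61.924 ÷ 475 ÷ 676 = 0.00019284957957…
Multiplication/division keeps the fewest significant figures: 61.924 → 5 s.f., 475 → 3 s.f., 676 → 3 s.f.; limit is 3.
Rounded to 3 significant figures: 1.93 × 10⁻⁴.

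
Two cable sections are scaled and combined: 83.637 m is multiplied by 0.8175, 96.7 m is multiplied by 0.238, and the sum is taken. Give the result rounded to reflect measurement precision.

91.4 m

83.637 × 0.8175 = 68.3732475 → 68.37 m (4 s.f., last digit at the 10^-2 place).
96.7 × 0.238 = 23.0146 → 23.0 m (3 s.f., last digit at the 10^-1 place).
Sum: 91.3878475 m; keep the coarser place, 10^-1.
Result: 91.4 m.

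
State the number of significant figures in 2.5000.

5

2.5000: trailing zeros after a decimal point are significant.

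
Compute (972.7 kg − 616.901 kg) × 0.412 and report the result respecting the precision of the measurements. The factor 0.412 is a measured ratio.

147 kg

972.7 kg − 616.901 kg = 355.799 kg; the difference is limited to 1 decimal place (4 s.f.).
Carrying full precision, 355.799 × 0.412 = 146.589188 kg; 0.412 has 3 s.f., so the result keeps min(4, 3) = 3 s.f.
Rounded to 3 significant figures: 147 kg.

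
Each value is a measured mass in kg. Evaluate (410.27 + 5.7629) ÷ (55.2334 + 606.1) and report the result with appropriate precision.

0.6291

410.27 + 5.7629 = 416.0329, limited to 2 d.p. → 5 s.f.; 55.2334 + 606.1 = 661.3334, limited to 1 d.p. → 4 s.f.
Carrying full precision, 416.0329 ÷ 661.3334 = 0.629081942633…; keep min(5, 4) = 4 s.f.
Rounded to 4 significant figures: 0.6291.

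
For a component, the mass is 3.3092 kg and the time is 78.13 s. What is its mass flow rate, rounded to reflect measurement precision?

mass flow rate = 3.3092 kg ÷ 78.13 s = 0.0423550492768… kg/s.
3.3092 has 5 significant figures; 78.13 has 4.
Division/multiplication keeps the fewest: 4 significant figures.
Rounded: 0.04236 kg/s.

0.04236 kg/s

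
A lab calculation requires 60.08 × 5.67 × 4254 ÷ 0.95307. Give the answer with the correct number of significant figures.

60.08 × 5.67 × 4254 ÷ 0.95307 = 1520497.35528…
Multiplication/division keeps the fewest significant figures: 60.08 → 4 s.f., 5.67 → 3 s.f., 4254 → 4 s.f., 0.95307 → 5 s.f.; limit is 3.
Rounded to 3 significant figures: 1.52 × 10^6.

1.52 × 10^6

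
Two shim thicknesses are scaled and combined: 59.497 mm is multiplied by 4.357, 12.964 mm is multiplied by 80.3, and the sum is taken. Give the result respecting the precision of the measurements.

1.30 × 10^3 mm

59.497 × 4.357 = 259.228429 → 2.592 × 10^2 mm (4 s.f., last digit at the 10^-1 place).
12.964 × 80.3 = 1041.0092 → 1.04 × 10^3 mm (3 s.f., last digit at the 10^1 place).
Sum: 1300.237629 mm; keep the coarser place, 10^1.
Result: 1.30 × 10^3 mm.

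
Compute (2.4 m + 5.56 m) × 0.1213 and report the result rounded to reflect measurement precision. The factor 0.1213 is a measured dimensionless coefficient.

0.97 m

2.4 m + 5.56 m = 7.96 m; the sum is limited to 1 decimal place (2 s.f.).
Carrying full precision, 7.96 × 0.1213 = 0.965548 m; 0.1213 has 4 s.f., so the result keeps min(2, 4) = 2 s.f.
Rounded to 2 significant figures: 0.97 m.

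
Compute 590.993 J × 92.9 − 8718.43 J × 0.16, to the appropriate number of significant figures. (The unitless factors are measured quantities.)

5.35 × 10⁴ J

590.993 × 92.9 = 54903.2497 → 5.49 × 10⁴ J (3 s.f., last digit at the 10^2 place).
8718.43 × 0.16 = 1394.9488 → 1.4 × 10³ J (2 s.f., last digit at the 10^2 place).
Difference: 53508.3009 J; keep the coarser place, 10^2.
Result: 5.35 × 10⁴ J.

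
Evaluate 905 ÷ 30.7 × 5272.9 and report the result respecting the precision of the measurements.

905 ÷ 30.7 × 5272.9 = 155438.908795…
Multiplication/division keeps the fewest significant figures: 905 → 3 s.f., 30.7 → 3 s.f., 5272.9 → 5 s.f.; limit is 3.
Rounded to 3 significant figures: 1.55 × 10⁵.

1.55 × 10⁵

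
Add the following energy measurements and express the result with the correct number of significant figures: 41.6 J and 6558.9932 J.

6600.6 J

41.6 J + 6558.9932 J = 6600.5932 J.
Addition/subtraction keeps the fewest decimal places: 41.6 → 1 decimal place, 6558.9932 → 4 decimal places; limit is 1.
Rounded to 1 decimal place: 6600.6 J.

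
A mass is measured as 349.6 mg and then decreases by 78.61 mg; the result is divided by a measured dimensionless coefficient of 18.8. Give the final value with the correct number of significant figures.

14.4 mg

349.6 mg − 78.61 mg = 270.99 mg; the difference is limited to 1 decimal place (4 s.f.).
Carrying full precision, 270.99 ÷ 18.8 = 14.4143617021… mg; 18.8 has 3 s.f., so the result keeps min(4, 3) = 3 s.f.
Rounded to 3 significant figures: 14.4 mg.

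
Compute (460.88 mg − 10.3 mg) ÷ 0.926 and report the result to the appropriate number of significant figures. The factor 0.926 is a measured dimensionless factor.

4.87 × 10² mg

460.88 mg − 10.3 mg = 450.58 mg; the difference is limited to 1 decimal place (4 s.f.).
Carrying full precision, 450.58 ÷ 0.926 = 486.587473002… mg; 0.926 has 3 s.f., so the result keeps min(4, 3) = 3 s.f.
Rounded to 3 significant figures: 4.87 × 10² mg.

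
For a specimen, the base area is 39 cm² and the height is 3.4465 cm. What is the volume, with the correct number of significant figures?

1.3 × 10^2 cm³

volume = 39 cm² × 3.4465 cm = 134.4135 cm³.
39 has 2 significant figures; 3.4465 has 5.
Division/multiplication keeps the fewest: 2 significant figures.
Rounded: 1.3 × 10^2 cm³.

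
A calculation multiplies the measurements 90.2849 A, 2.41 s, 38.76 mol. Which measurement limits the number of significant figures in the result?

90.2849 A → 6 s.f.; 2.41 s → 3 s.f.; 38.76 mol → 4 s.f.
The fewest is 3 significant figures, from 2.41 s.

2.41 s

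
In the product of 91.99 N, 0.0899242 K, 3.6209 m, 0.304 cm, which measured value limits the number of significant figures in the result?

0.304 cm

91.99 N → 4 s.f.; 0.0899242 K → 6 s.f.; 3.6209 m → 5 s.f.; 0.304 cm → 3 s.f.
The fewest is 3 significant figures, from 0.304 cm.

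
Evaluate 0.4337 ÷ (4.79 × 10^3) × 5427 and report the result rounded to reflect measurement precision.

0.4337 ÷ (4.79 × 10^3) × 5427 = 0.491375762004…
Multiplication/division keeps the fewest significant figures: 0.4337 → 4 s.f., 4.79 × 10^3 → 3 s.f., 5427 → 4 s.f.; limit is 3.
Rounded to 3 significant figures: 0.491.

0.491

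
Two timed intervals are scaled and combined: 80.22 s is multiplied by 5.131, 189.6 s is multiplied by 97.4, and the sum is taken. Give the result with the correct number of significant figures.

1.89 × 10⁴ s

80.22 × 5.131 = 411.60882 → 411.6 s (4 s.f., last digit at the 10^-1 place).
189.6 × 97.4 = 18467.04 → 1.85 × 10⁴ s (3 s.f., last digit at the 10^2 place).
Sum: 18878.64882 s; keep the coarser place, 10^2.
Result: 1.89 × 10⁴ s.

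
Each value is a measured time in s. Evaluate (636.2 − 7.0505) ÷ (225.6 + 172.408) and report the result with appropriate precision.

1.581

636.2 − 7.0505 = 629.1495, limited to 1 d.p. → 4 s.f.; 225.6 + 172.408 = 398.008, limited to 1 d.p. → 4 s.f.
Carrying full precision, 629.1495 ÷ 398.008 = 1.5807458644…; keep min(4, 4) = 4 s.f.
Rounded to 4 significant figures: 1.581.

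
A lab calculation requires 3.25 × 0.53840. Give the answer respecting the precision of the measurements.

3.25 × 0.53840 = 1.7498
Multiplication/division keeps the fewest significant figures: 3.25 → 3 s.f., 0.53840 → 5 s.f.; limit is 3.
Rounded to 3 significant figures: 1.75.

1.75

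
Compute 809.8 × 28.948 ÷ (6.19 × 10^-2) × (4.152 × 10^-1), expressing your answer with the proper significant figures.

1.57 × 10^5

809.8 × 28.948 ÷ (6.19 × 10^-2) × (4.152 × 10^-1) = 157239.998935…
Multiplication/division keeps the fewest significant figures: 809.8 → 4 s.f., 28.948 → 5 s.f., 6.19 × 10^-2 → 3 s.f., 4.152 × 10^-1 → 4 s.f.; limit is 3.
Rounded to 3 significant figures: 1.57 × 10^5.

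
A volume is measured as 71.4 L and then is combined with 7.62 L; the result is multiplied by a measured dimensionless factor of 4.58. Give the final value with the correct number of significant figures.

362 L

71.4 L + 7.62 L = 79.02 L; the sum is limited to 1 decimal place (3 s.f.).
Carrying full precision, 79.02 × 4.58 = 361.9116 L; 4.58 has 3 s.f., so the result keeps min(3, 3) = 3 s.f.
Rounded to 3 significant figures: 362 L.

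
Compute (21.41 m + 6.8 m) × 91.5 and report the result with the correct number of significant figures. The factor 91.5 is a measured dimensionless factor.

21.41 m + 6.8 m = 28.21 m; the sum is limited to 1 decimal place (3 s.f.).
Carrying full precision, 28.21 × 91.5 = 2581.215 m; 91.5 has 3 s.f., so the result keeps min(3, 3) = 3 s.f.
Rounded to 3 significant figures: 2.58 × 10³ m.

2.58 × 10³ m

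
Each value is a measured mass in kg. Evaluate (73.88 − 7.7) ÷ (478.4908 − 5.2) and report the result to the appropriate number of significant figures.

0.140

73.88 − 7.7 = 66.18, limited to 1 d.p. → 3 s.f.; 478.4908 − 5.2 = 473.2908, limited to 1 d.p. → 4 s.f.
Carrying full precision, 66.18 ÷ 473.2908 = 0.139829466366…; keep min(3, 4) = 3 s.f.
Rounded to 3 significant figures: 0.140.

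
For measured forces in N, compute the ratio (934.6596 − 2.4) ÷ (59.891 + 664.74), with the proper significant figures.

934.6596 − 2.4 = 932.2596, limited to 1 d.p. → 4 s.f.; 59.891 + 664.74 = 724.631, limited to 2 d.p. → 5 s.f.
Carrying full precision, 932.2596 ÷ 724.631 = 1.28653010981…; keep min(4, 5) = 4 s.f.
Rounded to 4 significant figures: 1.287.

1.287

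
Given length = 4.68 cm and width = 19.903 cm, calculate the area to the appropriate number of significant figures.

area = 4.68 cm × 19.903 cm = 93.14604 cm².
4.68 has 3 significant figures; 19.903 has 5.
Division/multiplication keeps the fewest: 3 significant figures.
Rounded: 93.1 cm².

93.1 cm²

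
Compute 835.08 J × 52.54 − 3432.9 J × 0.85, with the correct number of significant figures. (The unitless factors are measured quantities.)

4.10 × 10⁴ J

835.08 × 52.54 = 43875.1032 → 4.388 × 10⁴ J (4 s.f., last digit at the 10^1 place).
3432.9 × 0.85 = 2917.965 → 2.9 × 10³ J (2 s.f., last digit at the 10^2 place).
Difference: 40957.1382 J; keep the coarser place, 10^2.
Result: 4.10 × 10⁴ J.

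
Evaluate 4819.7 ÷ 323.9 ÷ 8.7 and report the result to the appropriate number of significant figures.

1.7

4819.7 ÷ 323.9 ÷ 8.7 = 1.71036895877…
Multiplication/division keeps the fewest significant figures: 4819.7 → 5 s.f., 323.9 → 4 s.f., 8.7 → 2 s.f.; limit is 2.
Rounded to 2 significant figures: 1.7.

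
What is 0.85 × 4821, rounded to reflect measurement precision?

4.1 × 10^3

0.85 × 4821 = 4097.85
Multiplication/division keeps the fewest significant figures: 0.85 → 2 s.f., 4821 → 4 s.f.; limit is 2.
Rounded to 2 significant figures: 4.1 × 10^3.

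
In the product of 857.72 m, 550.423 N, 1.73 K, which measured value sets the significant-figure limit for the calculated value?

1.73 K

857.72 m → 5 s.f.; 550.423 N → 6 s.f.; 1.73 K → 3 s.f.
The fewest is 3 significant figures, from 1.73 K.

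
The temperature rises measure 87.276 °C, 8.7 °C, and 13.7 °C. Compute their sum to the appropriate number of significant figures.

87.276 °C + 8.7 °C + 13.7 °C = 109.676 °C.
Addition/subtraction keeps the fewest decimal places: 87.276 → 3 decimal places, 8.7 → 1 decimal place, 13.7 → 1 decimal place; limit is 1.
Rounded to 1 decimal place: 109.7 °C.

109.7 °C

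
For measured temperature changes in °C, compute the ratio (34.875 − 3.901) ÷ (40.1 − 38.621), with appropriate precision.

21

34.875 − 3.901 = 30.974, limited to 3 d.p. → 5 s.f.; 40.1 − 38.621 = 1.479, limited to 1 d.p. → 2 s.f.
Carrying full precision, 30.974 ÷ 1.479 = 20.9425287356…; keep min(5, 2) = 2 s.f.
Rounded to 2 significant figures: 21.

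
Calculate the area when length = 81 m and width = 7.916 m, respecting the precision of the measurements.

6.4 × 10² m²

area = 81 m × 7.916 m = 641.196 m².
81 has 2 significant figures; 7.916 has 4.
Division/multiplication keeps the fewest: 2 significant figures.
Rounded: 6.4 × 10² m².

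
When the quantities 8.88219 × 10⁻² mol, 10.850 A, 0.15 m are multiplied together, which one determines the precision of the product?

8.88219 × 10⁻² mol → 6 s.f.; 10.850 A → 5 s.f.; 0.15 m → 2 s.f.
The fewest is 2 significant figures, from 0.15 m.

0.15 m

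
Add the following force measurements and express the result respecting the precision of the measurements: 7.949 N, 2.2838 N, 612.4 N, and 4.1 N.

626.7 N

7.949 N + 2.2838 N + 612.4 N + 4.1 N = 626.7328 N.
Addition/subtraction keeps the fewest decimal places: 7.949 → 3 decimal places, 2.2838 → 4 decimal places, 612.4 → 1 decimal place, 4.1 → 1 decimal place; limit is 1.
Rounded to 1 decimal place: 626.7 N.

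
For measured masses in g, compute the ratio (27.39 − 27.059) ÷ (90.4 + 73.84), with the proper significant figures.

27.39 − 27.059 = 0.331, limited to 2 d.p. → 2 s.f.; 90.4 + 73.84 = 164.24, limited to 1 d.p. → 4 s.f.
Carrying full precision, 0.331 ÷ 164.24 = 0.0020153433999…; keep min(2, 4) = 2 s.f.
Rounded to 2 significant figures: 0.0020.

0.0020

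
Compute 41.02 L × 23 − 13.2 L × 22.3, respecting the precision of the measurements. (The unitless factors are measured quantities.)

41.02 × 23 = 943.46 → 9.4 × 10² L (2 s.f., last digit at the 10^1 place).
13.2 × 22.3 = 294.36 → 294 L (3 s.f., last digit at the 10^0 place).
Difference: 649.1 L; keep the coarser place, 10^1.
Result: 6.5 × 10² L.

6.5 × 10² L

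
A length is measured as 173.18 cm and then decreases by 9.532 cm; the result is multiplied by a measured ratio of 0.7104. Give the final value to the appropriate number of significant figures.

116.3 cm

173.18 cm − 9.532 cm = 163.648 cm; the difference is limited to 2 decimal places (5 s.f.).
Carrying full precision, 163.648 × 0.7104 = 116.2555392 cm; 0.7104 has 4 s.f., so the result keeps min(5, 4) = 4 s.f.
Rounded to 4 significant figures: 116.3 cm.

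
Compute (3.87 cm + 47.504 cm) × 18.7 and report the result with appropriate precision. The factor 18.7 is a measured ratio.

961 cm

3.87 cm + 47.504 cm = 51.374 cm; the sum is limited to 2 decimal places (4 s.f.).
Carrying full precision, 51.374 × 18.7 = 960.6938 cm; 18.7 has 3 s.f., so the result keeps min(4, 3) = 3 s.f.
Rounded to 3 significant figures: 961 cm.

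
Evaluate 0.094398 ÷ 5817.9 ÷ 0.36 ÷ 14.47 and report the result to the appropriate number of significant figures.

3.1 × 10⁻⁶

0.094398 ÷ 5817.9 ÷ 0.36 ÷ 14.47 = 0.00000311476659945…
Multiplication/division keeps the fewest significant figures: 0.094398 → 5 s.f., 5817.9 → 5 s.f., 0.36 → 2 s.f., 14.47 → 4 s.f.; limit is 2.
Rounded to 2 significant figures: 3.1 × 10⁻⁶.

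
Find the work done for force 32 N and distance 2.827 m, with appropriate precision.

work done = 32 N × 2.827 m = 90.464 J.
32 has 2 significant figures; 2.827 has 4.
Division/multiplication keeps the fewest: 2 significant figures.
Rounded: 90. J.

90. J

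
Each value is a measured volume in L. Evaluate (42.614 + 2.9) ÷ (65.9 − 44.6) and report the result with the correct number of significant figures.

2.14

42.614 + 2.9 = 45.514, limited to 1 d.p. → 3 s.f.; 65.9 − 44.6 = 21.3, limited to 1 d.p. → 3 s.f.
Carrying full precision, 45.514 ÷ 21.3 = 2.13680751174…; keep min(3, 3) = 3 s.f.
Rounded to 3 significant figures: 2.14.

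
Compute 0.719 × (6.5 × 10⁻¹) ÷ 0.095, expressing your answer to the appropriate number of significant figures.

4.9

0.719 × (6.5 × 10⁻¹) ÷ 0.095 = 4.91947368421…
Multiplication/division keeps the fewest significant figures: 0.719 → 3 s.f., 6.5 × 10⁻¹ → 2 s.f., 0.095 → 2 s.f.; limit is 2.
Rounded to 2 significant figures: 4.9.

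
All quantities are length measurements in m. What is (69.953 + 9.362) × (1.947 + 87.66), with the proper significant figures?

69.953 + 9.362 = 79.315, limited to 3 d.p. → 5 s.f.; 1.947 + 87.66 = 89.607, limited to 2 d.p. → 4 s.f.
Carrying full precision, 79.315 × 89.607 = 7107.179205; keep min(5, 4) = 4 s.f.
Rounded to 4 significant figures: 7107 m².

7107 m²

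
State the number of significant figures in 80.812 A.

5

80.812: zeros between nonzero digits are significant.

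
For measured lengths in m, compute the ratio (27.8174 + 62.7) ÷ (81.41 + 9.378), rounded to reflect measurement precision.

0.997

27.8174 + 62.7 = 90.5174, limited to 1 d.p. → 3 s.f.; 81.41 + 9.378 = 90.788, limited to 2 d.p. → 4 s.f.
Carrying full precision, 90.5174 ÷ 90.788 = 0.997019429881…; keep min(3, 4) = 3 s.f.
Rounded to 3 significant figures: 0.997.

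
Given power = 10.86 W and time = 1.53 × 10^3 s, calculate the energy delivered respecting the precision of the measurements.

energy delivered = 10.86 W × 1.53 × 10^3 s = 16615.8 J.
10.86 has 4 significant figures; 1.53 × 10^3 has 3.
Division/multiplication keeps the fewest: 3 significant figures.
Rounded: 1.66 × 10^4 J.

1.66 × 10^4 J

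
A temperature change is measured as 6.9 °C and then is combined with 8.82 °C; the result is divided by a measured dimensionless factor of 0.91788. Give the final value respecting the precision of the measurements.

6.9 °C + 8.82 °C = 15.72 °C; the sum is limited to 1 decimal place (3 s.f.).
Carrying full precision, 15.72 ÷ 0.91788 = 17.1264217545… °C; 0.91788 has 5 s.f., so the result keeps min(3, 5) = 3 s.f.
Rounded to 3 significant figures: 17.1 °C.

17.1 °C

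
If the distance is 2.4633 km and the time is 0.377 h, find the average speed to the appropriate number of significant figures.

6.53 km/h

average speed = 2.4633 km ÷ 0.377 h = 6.53395225464… km/h.
2.4633 has 5 significant figures; 0.377 has 3.
Division/multiplication keeps the fewest: 3 significant figures.
Rounded: 6.53 km/h.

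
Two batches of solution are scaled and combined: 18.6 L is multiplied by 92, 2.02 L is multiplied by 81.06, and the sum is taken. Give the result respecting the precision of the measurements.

1.9 × 10^3 L

18.6 × 92 = 1711.2 → 1.7 × 10^3 L (2 s.f., last digit at the 10^2 place).
2.02 × 81.06 = 163.7412 → 164 L (3 s.f., last digit at the 10^0 place).
Sum: 1874.9412 L; keep the coarser place, 10^2.
Result: 1.9 × 10^3 L.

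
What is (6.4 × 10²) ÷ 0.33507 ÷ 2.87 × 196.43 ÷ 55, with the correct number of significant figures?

2.4 × 10³

(6.4 × 10²) ÷ 0.33507 ÷ 2.87 × 196.43 ÷ 55 = 2376.88220236…
Multiplication/division keeps the fewest significant figures: 6.4 × 10² → 2 s.f., 0.33507 → 5 s.f., 2.87 → 3 s.f., 196.43 → 5 s.f., 55 → 2 s.f.; limit is 2.
Rounded to 2 significant figures: 2.4 × 10³.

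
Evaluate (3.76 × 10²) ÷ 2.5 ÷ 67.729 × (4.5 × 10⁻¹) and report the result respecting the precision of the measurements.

(3.76 × 10²) ÷ 2.5 ÷ 67.729 × (4.5 × 10⁻¹) = 0.999276528518…
Multiplication/division keeps the fewest significant figures: 3.76 × 10² → 3 s.f., 2.5 → 2 s.f., 67.729 → 5 s.f., 4.5 × 10⁻¹ → 2 s.f.; limit is 2.
Rounded to 2 significant figures: 1.0.

1.0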